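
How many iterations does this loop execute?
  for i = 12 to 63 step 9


The loop variable i takes values starting at 12 and increments by 9 each iteration.
Sequence: i = 12, 21, 30, 39, 48, 57
The upper bound 63 is inclusive, so the count is floor((last - first) / step) + 1:
floor((63 - 12) / 9) + 1 = floor(51/9) + 1 = 5 + 1 = 6


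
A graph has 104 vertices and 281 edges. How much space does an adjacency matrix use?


Adjacency matrix: V x V grid of entries
Space = V^2 = 104^2 = 104 * 104 = 10816


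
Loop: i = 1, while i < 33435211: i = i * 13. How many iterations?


i multiplies by 13 each step:
i = 1 -> 13 -> 169 -> 2197 -> 28561 -> 371293 -> 4826809 -> 62748517 (stop)
Iterations = ceil(log_13(33435211)) = 7


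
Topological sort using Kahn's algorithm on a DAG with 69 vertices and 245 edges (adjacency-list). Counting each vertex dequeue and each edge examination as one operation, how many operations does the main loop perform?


Kahn's algorithm:
  1. Compute in-degrees: O(V + E)
  2. Process queue: each vertex dequeued once (O(V))
     each edge examined once (O(E))
Total = V + E = 69 + 245 = 314


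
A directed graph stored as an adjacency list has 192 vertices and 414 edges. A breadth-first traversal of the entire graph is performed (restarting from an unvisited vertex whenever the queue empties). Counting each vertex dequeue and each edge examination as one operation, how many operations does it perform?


A full BFS traversal dequeues each vertex once and examines each edge once.
Vertex visits: 192
Edge visits: 414
V + E = 192 + 414 = 606


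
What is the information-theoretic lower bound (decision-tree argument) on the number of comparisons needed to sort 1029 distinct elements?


A binary decision tree of height h has at most 2^h leaves and needs at least n! of them, so h >= ceil(log2(n!)).
1029! is far too large to multiply out, so use Stirling's series:
  ln(n!) ~ n ln n - n + (1/2) ln(2 pi n) + 1/(12n)  (error below 1/(360 n^3), negligible here)
  ln(1029) = 6.9363427
  n ln n = 1029 * 6.9363427 = 7137.4966
  (1/2) ln(2 pi * 1029) = (1/2) ln(6465.3977) = 4.3871
  1/(12*1029) = 0.0001
  ln(1029!) ~ 7137.4966 - 1029 + 4.3871 + 0.0001 = 6112.8838
Convert to base 2: log2(1029!) = 6112.8838 / ln 2 = 6112.8838 / 0.69314718 = 8819.0272
ceil(8819.0272) = 8820


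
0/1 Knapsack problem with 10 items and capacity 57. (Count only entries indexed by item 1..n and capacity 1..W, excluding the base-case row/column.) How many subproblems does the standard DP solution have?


The DP table is indexed by (item, capacity).
Rows: 10 items
Columns: 57 capacity values (1 to W)
Total subproblems = 10 * 57 = 570


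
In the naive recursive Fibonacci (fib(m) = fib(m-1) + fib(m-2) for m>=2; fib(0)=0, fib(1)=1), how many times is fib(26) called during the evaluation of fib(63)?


Let N(m) = number of times fib(m) is called while evaluating fib(63).
N(63) = 1 (the initial call).
N(62) = 1 (only fib(63) calls it).
For 1 <= m <= 61: fib(m) is called by fib(m+1) and fib(m+2), so
  N(m) = N(m+1) + N(m+2).
fib(0) is called only by fib(2), so N(0) = N(2).
Walk down from m=63:
  N(63)=1, N(62)=1, N(61)=2, N(60)=3, N(59)=5, N(58)=8, N(57)=13, N(56)=21, N(55)=34, N(54)=55, N(53)=89, N(52)=144, N(51)=233, N(50)=377, N(49)=610, N(48)=987, N(47)=1597, N(46)=2584, N(45)=4181, N(44)=6765, N(43)=10946, N(42)=17711, N(41)=28657, N(40)=46368, N(39)=75025, N(38)=121393, N(37)=196418, N(36)=317811, N(35)=514229, N(34)=832040, N(33)=1346269, N(32)=2178309, N(31)=3524578, N(30)=5702887, N(29)=9227465, N(28)=14930352, N(27)=24157817, N(26)=39088169
N(26) = 39088169


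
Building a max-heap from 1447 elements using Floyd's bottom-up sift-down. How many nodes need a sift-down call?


In a heap of 1447 elements (0-indexed array):
  Last element index: 1446
  Parent of last element: floor((1446 - 1) / 2) = 722
  Internal nodes: indices 0 to 722
  Count = floor(1447/2) = 723


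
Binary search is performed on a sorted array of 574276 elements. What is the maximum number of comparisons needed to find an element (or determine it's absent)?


Binary search halves the search space each comparison:
  Step 1: search space = 574276 -> 287138
  Step 2: search space = 287138 -> 143569
  Step 3: search space = 143569 -> 71784
  Step 4: search space = 71784 -> 35892
  Step 5: search space = 35892 -> 17946
  Step 6: search space = 17946 -> 8973
  Step 7: search space = 8973 -> 4486
  Step 8: search space = 4486 -> 2243
  Step 9: search space = 2243 -> 1121
  Step 10: search space = 1121 -> 560
  Step 11: search space = 560 -> 280
  Step 12: search space = 280 -> 140
  Step 13: search space = 140 -> 70
  Step 14: search space = 70 -> 35
  Step 15: search space = 35 -> 17
  Step 16: search space = 17 -> 8
  Step 17: search space = 8 -> 4
  Step 18: search space = 4 -> 2
  Step 19: search space = 2 -> 1
  Step 20: search space = 1 (final check)
Maximum comparisons = floor(log2(574276)) + 1 = 19 + 1 = 20


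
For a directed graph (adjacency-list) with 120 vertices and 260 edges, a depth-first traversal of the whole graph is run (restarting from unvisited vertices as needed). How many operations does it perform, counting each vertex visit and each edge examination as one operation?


A full DFS traversal visits each vertex once and examines each edge once.
V = 120
E = 260
Sum = 120 + 260 = 380


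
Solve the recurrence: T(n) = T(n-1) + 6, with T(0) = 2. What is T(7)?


Unrolling the recurrence:
T(7) = T(6) + 6
       = T(5) + 6 + 6
       = T(4) + 6*3
       ...
       = T(0) + 6*7
       = 2 + 42 = 44


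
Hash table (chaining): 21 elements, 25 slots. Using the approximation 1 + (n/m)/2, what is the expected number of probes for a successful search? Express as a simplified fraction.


Computing expected probes:
alpha = 21/25
= 1 + alpha/2
= 1 + 21/(2*25)
= (2*25 + 21) / (2*25)
= 71/50


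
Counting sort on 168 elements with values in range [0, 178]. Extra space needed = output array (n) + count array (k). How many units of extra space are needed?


Output array size: 168 (to store sorted result)
Count array size: 179 (one slot per possible value, range 0 to 178)
Total extra space = 168 + 179 = 347


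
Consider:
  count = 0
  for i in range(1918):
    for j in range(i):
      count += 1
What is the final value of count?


For each i, the inner loop runs i times:
  i=0: inner runs 0 times
  i=1: inner runs 1 time
  i=2: inner runs 2 times
  i=3: inner runs 3 times
  i=4: inner runs 4 times
  i=5: inner runs 5 times
  i=6: inner runs 6 times
  i=7: inner runs 7 times
  ...
Total = 0 + 1 + 2 + ... + 1917 = 1918*(1918-1)/2 = 1838403


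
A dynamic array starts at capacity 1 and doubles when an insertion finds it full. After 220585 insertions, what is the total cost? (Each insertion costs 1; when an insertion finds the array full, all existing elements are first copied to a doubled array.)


Insertion cost: 220585 (one per element)
Resizes occur just before inserting elements 2, 3, 5, 9, ...
Elements copied at each resize: 1 + 2 + 4 + 8 + 16 + 32 + 64 + 128 + 256 + 512 + 1024 + 2048 + 4096 + 8192 + 16384 + 32768 + 65536 + 131072
Sum of copies = 262143 (geometric series: 2^k - 1)
Total = 220585 + 262143 = 482728


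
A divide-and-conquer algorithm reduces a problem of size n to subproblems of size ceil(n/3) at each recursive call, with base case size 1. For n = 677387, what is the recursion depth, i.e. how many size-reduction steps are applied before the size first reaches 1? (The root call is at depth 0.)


Each step divides the size by 3 (rounding up); after k steps the size is ceil(n/3^k), which equals 1 exactly when 3^k >= n.
So the depth is the smallest k with 3^k >= 677387, i.e. ceil(log_3(677387)).
3^12 = 531441 < 677387 <= 1594323 = 3^13
Recursion depth = 13


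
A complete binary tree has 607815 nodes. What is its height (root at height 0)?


In a complete binary tree, level k holds nodes 2^k .. 2^(k+1)-1 (1-indexed).
Height = floor(log2(n)) = floor(log2(607815)) = 19
Check: 2^19 = 524288 <= 607815 < 1048576 = 2^20


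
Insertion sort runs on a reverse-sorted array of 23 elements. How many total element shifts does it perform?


Sum of shifts = 1 + 2 + 3 + ... + 22
= 23 * 22 / 2
= 506 / 2
= 253


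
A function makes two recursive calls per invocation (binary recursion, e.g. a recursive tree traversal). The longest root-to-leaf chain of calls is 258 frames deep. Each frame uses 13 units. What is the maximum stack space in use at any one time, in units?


Binary recursion: the two calls run one after the other, so only one root-to-leaf chain of frames is on the stack at a time.
Maximum depth (longest chain) = 258 frames
Each frame = 13 units
Max stack space = 258 * 13 = 3354


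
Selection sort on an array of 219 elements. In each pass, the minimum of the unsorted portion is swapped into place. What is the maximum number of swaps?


Selection sort performs one swap per pass:
  Pass 1: find min in positions 0 to 218, swap with position 0
  Pass 2: find min in positions 1 to 218, swap with position 1
  Pass 3: find min in positions 2 to 218, swap with position 2
  Pass 4: find min in positions 3 to 218, swap with position 3
  Pass 5: find min in positions 4 to 218, swap with position 4
  ... (213 more passes)
Total passes (and swaps) = n - 1 = 219 - 1 = 218


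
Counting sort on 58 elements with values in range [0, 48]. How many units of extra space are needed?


Output array size: 58 (to store sorted result)
Count array size: 49 (one slot per possible value, range 0 to 48)
Total extra space = 58 + 49 = 107


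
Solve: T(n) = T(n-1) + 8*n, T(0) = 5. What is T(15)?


Expanding the recurrence:
T(15) = T(14) + 8*15
       = T(13) + 8*14 + 8*15
       ...
       = T(0) + 8*(1 + 2 + ... + 15)
       = 5 + 8 * 15*16/2
       = 5 + 8 * 120
       = 5 + 960 = 965


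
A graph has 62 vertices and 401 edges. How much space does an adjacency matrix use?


Adjacency matrix: V x V grid of entries
Space = V^2 = 62^2 = 62 * 62 = 3844


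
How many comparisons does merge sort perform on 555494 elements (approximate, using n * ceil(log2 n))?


Recursion depth: ceil(log2(555494)) = 20
Each recursion level merges n = 555494 elements
Total = 555494 * 20 = 11109880


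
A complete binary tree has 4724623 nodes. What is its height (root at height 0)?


In a complete binary tree, level k holds nodes 2^k .. 2^(k+1)-1 (1-indexed).
Height = floor(log2(n)) = floor(log2(4724623)) = 22
Check: 2^22 = 4194304 <= 4724623 < 8388608 = 2^23


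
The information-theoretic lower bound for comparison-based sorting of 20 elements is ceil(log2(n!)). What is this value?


A binary decision tree of height h has at most 2^h leaves and needs at least n! of them, so h >= ceil(log2(n!)).
Compute 20! as a running product:
  x2 = 2, x3 = 6, x4 = 24, x5 = 120
  x6 = 720, x7 = 5040, x8 = 40320, x9 = 362880
  x10 = 3628800, x11 = 39916800, x12 = 479001600, x13 = 6227020800
  x14 = 87178291200, x15 = 1307674368000, x16 = 20922789888000, x17 = 355687428096000
  x18 = 6402373705728000, x19 = 121645100408832000, x20 = 2432902008176640000
20! = 2432902008176640000
Bracket between powers of 2:
  2^61 = 2305843009213693952 < 2432902008176640000 <= 4611686018427387904 = 2^62
So ceil(log2(20!)) = 62


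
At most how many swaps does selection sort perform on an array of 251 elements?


Each of the 250 passes places one element in its final position.
Pass 1: swap minimum into position 0
Pass 2: swap minimum of remaining into position 1
...
Pass 250: last two elements, one swap
Maximum swaps = 251 - 1 = 250


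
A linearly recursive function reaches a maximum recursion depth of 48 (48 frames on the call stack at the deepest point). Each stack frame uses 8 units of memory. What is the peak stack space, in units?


Maximum recursion depth = 48 frames
Memory per frame = 8 units
Total stack space = depth * frame_size
= 48 * 8 = 384


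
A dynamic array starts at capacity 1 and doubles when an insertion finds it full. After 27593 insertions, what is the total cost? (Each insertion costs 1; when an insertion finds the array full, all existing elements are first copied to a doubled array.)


Insertion cost: 27593 (one per element)
Resizes occur just before inserting elements 2, 3, 5, 9, ...
Elements copied at each resize: 1 + 2 + 4 + 8 + 16 + 32 + 64 + 128 + 256 + 512 + 1024 + 2048 + 4096 + 8192 + 16384
Sum of copies = 32767 (geometric series: 2^k - 1)
Total = 27593 + 32767 = 60360


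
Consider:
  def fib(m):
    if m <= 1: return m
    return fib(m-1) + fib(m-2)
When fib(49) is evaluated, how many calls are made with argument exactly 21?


Let N(m) = number of times fib(m) is called while evaluating fib(49).
N(49) = 1 (the initial call).
N(48) = 1 (only fib(49) calls it).
For 1 <= m <= 47: fib(m) is called by fib(m+1) and fib(m+2), so
  N(m) = N(m+1) + N(m+2).
fib(0) is called only by fib(2), so N(0) = N(2).
Walk down from m=49:
  N(49)=1, N(48)=1, N(47)=2, N(46)=3, N(45)=5, N(44)=8, N(43)=13, N(42)=21, N(41)=34, N(40)=55, N(39)=89, N(38)=144, N(37)=233, N(36)=377, N(35)=610, N(34)=987, N(33)=1597, N(32)=2584, N(31)=4181, N(30)=6765, N(29)=10946, N(28)=17711, N(27)=28657, N(26)=46368, N(25)=75025, N(24)=121393, N(23)=196418, N(22)=317811, N(21)=514229
N(21) = 514229


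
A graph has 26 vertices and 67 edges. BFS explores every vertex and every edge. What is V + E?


A full BFS traversal dequeues each vertex once and examines each edge once.
Vertex visits: 26
Edge visits: 67
V + E = 26 + 67 = 93


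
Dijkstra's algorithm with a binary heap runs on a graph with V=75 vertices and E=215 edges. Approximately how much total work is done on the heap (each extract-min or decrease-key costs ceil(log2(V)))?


Dijkstra with a binary heap: each vertex is extracted once, each edge may relax once.
Each heap operation costs O(log V).
V + E = 75 + 215 = 290
ceil(log2(75)) = 7 (since 2^6 = 64 < 75 <= 128 = 2^7)
Total heap work = (V+E) * ceil(log2(V)) = 290 * 7 = 2030


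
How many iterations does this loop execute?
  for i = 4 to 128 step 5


The loop variable i takes values starting at 4 and increments by 5 each iteration.
Sequence: i = 4, 9, 14, 19, 24, 29, 34, 39, 44, ...
The upper bound 128 is inclusive, so the count is floor((last - first) / step) + 1:
floor((128 - 4) / 5) + 1 = floor(124/5) + 1 = 24 + 1 = 25


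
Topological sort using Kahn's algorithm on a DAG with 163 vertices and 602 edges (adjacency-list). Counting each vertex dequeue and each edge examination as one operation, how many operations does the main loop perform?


Kahn's algorithm:
  1. Compute in-degrees: O(V + E)
  2. Process queue: each vertex dequeued once (O(V))
     each edge examined once (O(E))
Total = V + E = 163 + 602 = 765


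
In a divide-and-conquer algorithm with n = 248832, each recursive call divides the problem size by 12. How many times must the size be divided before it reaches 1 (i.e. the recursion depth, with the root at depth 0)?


Number of divisions = log_12(248832)
Sizes: 248832 -> 20736 -> 1728 -> 144 -> 12 -> 1 (5 divisions)
Recursion depth = 5


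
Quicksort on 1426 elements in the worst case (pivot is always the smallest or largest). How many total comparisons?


In the worst case, each partition step picks the worst pivot:
  Partition 1: 1425 comparisons (n-1 elements to compare)
  Partition 2: 1424 comparisons
  Partition 3: 1423 comparisons
  Partition 4: 1422 comparisons
  Partition 5: 1421 comparisons
  ...
  Last partition: 0 comparisons
Total = (n-1) + (n-2) + ... + 1 + 0 = n*(n-1)/2
= 1426*1425/2 = 1016025


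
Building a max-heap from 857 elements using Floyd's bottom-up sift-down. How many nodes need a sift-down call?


In a heap of 857 elements (0-indexed array):
  Last element index: 856
  Parent of last element: floor((856 - 1) / 2) = 427
  Internal nodes: indices 0 to 427
  Count = floor(857/2) = 428


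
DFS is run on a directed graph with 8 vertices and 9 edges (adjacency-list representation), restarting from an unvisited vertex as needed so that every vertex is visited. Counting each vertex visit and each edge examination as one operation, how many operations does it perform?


A full DFS traversal processes each vertex exactly once (push/pop on stack).
Each directed edge is examined once.
V = 8, E = 9
V + E = 17


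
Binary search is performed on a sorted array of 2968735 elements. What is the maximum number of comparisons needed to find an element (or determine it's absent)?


Binary search halves the search space each comparison:
  Step 1: search space = 2968735 -> 1484367
  Step 2: search space = 1484367 -> 742183
  Step 3: search space = 742183 -> 371091
  Step 4: search space = 371091 -> 185545
  Step 5: search space = 185545 -> 92772
  Step 6: search space = 92772 -> 46386
  Step 7: search space = 46386 -> 23193
  Step 8: search space = 23193 -> 11596
  Step 9: search space = 11596 -> 5798
  Step 10: search space = 5798 -> 2899
  Step 11: search space = 2899 -> 1449
  Step 12: search space = 1449 -> 724
  Step 13: search space = 724 -> 362
  Step 14: search space = 362 -> 181
  Step 15: search space = 181 -> 90
  Step 16: search space = 90 -> 45
  Step 17: search space = 45 -> 22
  Step 18: search space = 22 -> 11
  Step 19: search space = 11 -> 5
  Step 20: search space = 5 -> 2
  Step 21: search space = 2 -> 1
  Step 22: search space = 1 (final check)
Maximum comparisons = floor(log2(2968735)) + 1 = 21 + 1 = 22


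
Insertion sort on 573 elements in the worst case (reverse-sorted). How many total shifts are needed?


In the worst case (reverse-sorted), each element shifts past all previous:
  Element 1: 1 shifts
  Element 2: 2 shifts
  Element 3: 3 shifts
  Element 4: 4 shifts
  Element 5: 5 shifts
  ...
  Element 572: 572 shifts
Total = 1 + 2 + ... + 572
= 573*(573-1)/2 = 163878


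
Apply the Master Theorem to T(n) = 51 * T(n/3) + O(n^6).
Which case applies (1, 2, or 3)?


The Master Theorem: T(n) = a*T(n/b) + O(n^c)
  a = 51, b = 3, c = 6
log_b(a) = log_3(51) ~ 3.579
Compare b^c with a: 3^6 = 729 > 51, so c > log_b(a).
Since c > log_b(a), Case 3 applies.
T(n) = O(n^6)
Master Theorem case = 3


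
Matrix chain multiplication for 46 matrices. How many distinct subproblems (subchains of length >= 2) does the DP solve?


Subproblems are indexed by (i, j) where i < j.
Number of such pairs = n*(n-1)/2
= 46 * 45 / 2
= 1035


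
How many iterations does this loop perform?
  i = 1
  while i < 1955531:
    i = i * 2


The loop variable doubles each iteration:
i = 1 -> 2 -> 4 -> 8 -> 16 -> 32 -> 64 -> 128 -> 256 -> 512 -> 1024 -> 2048 -> 4096 -> 8192 -> 16384 -> 32768 -> 65536 -> 131072 -> 262144 -> 524288 -> 1048576 -> 2097152 (stop, 2097152 >= 1955531)
Number of doublings = ceil(log2(1955531)) = 21


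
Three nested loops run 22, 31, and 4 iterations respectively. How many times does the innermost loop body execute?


Loop 1 (outermost): 22 iterations
Loop 2 (middle): 31 iterations per outer
Loop 3 (innermost): 4 iterations per middle
Total = 22 * 31 * 4 = 2728


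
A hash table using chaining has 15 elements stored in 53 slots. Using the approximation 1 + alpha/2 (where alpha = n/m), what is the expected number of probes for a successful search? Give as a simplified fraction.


Load factor alpha = n/m = 15/53
Expected probes = 1 + alpha/2 = 1 + 15/(2*53)
= 1 + 15/106
= 106/106 + 15/106
= 121/106


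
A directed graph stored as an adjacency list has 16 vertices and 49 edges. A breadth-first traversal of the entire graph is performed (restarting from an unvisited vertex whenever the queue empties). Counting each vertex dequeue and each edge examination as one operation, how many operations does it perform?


A full BFS traversal dequeues each vertex once and examines each edge once.
Vertex visits: 16
Edge visits: 49
V + E = 16 + 49 = 65


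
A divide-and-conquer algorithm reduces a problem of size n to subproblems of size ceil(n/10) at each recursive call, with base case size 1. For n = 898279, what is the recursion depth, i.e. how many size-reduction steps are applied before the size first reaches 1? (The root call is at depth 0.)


Each step divides the size by 10 (rounding up); after k steps the size is ceil(n/10^k), which equals 1 exactly when 10^k >= n.
So the depth is the smallest k with 10^k >= 898279, i.e. ceil(log_10(898279)).
10^5 = 100000 < 898279 <= 1000000 = 10^6
Recursion depth = 6


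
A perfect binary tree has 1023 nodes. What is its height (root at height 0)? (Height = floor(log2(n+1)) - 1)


For a perfect binary tree of height h: n = 2^(h+1) - 1, so h = log2(n+1) - 1.
  n + 1 = 1024 = 2^10
  log2(1024) = 10
  height = 10 - 1 = 9


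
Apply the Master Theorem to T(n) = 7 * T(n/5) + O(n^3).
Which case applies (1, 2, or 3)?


The Master Theorem: T(n) = a*T(n/b) + O(n^c)
  a = 7, b = 5, c = 3
log_b(a) = log_5(7) ~ 1.209
Compare b^c with a: 5^3 = 125 > 7, so c > log_b(a).
Since c > log_b(a), Case 3 applies.
T(n) = O(n^3)
Master Theorem case = 3


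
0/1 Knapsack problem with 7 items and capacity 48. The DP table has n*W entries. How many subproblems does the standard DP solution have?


The DP table is indexed by (item, capacity).
Rows: 7 items
Columns: 48 capacity values (1 to W)
Total subproblems = 7 * 48 = 336


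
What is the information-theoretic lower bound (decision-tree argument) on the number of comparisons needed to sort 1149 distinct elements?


A binary decision tree of height h has at most 2^h leaves and needs at least n! of them, so h >= ceil(log2(n!)).
1149! is far too large to multiply out, so use Stirling's series:
  ln(n!) ~ n ln n - n + (1/2) ln(2 pi n) + 1/(12n)  (error below 1/(360 n^3), negligible here)
  ln(1149) = 7.0466473
  n ln n = 1149 * 7.0466473 = 8096.5977
  (1/2) ln(2 pi * 1149) = (1/2) ln(7219.3799) = 4.4423
  1/(12*1149) = 0.0001
  ln(1149!) ~ 8096.5977 - 1149 + 4.4423 + 0.0001 = 6952.0401
Convert to base 2: log2(1149!) = 6952.0401 / ln 2 = 6952.0401 / 0.69314718 = 10029.6738
ceil(10029.6738) = 10030


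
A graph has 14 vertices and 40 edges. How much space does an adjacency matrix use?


Adjacency matrix: V x V grid of entries
Space = V^2 = 14^2 = 14 * 14 = 196


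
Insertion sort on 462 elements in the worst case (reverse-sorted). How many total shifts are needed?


In the worst case (reverse-sorted), each element shifts past all previous:
  Element 1: 1 shifts
  Element 2: 2 shifts
  Element 3: 3 shifts
  Element 4: 4 shifts
  Element 5: 5 shifts
  ...
  Element 461: 461 shifts
Total = 1 + 2 + ... + 461
= 462*(462-1)/2 = 106491


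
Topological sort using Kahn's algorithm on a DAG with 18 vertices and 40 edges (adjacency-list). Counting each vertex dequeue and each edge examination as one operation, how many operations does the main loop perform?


Kahn's algorithm:
  1. Compute in-degrees: O(V + E)
  2. Process queue: each vertex dequeued once (O(V))
     each edge examined once (O(E))
Total = V + E = 18 + 40 = 58


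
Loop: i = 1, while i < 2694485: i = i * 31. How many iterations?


i multiplies by 31 each step:
i = 1 -> 31 -> 961 -> 29791 -> 923521 -> 28629151 (stop)
Iterations = ceil(log_31(2694485)) = 5


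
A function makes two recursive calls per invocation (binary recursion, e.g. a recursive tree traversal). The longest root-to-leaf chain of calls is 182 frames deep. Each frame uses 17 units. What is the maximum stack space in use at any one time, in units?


Binary recursion: the two calls run one after the other, so only one root-to-leaf chain of frames is on the stack at a time.
Maximum depth (longest chain) = 182 frames
Each frame = 17 units
Max stack space = 182 * 17 = 3094


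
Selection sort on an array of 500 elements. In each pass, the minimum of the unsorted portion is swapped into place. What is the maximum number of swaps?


Selection sort performs one swap per pass:
  Pass 1: find min in positions 0 to 499, swap with position 0
  Pass 2: find min in positions 1 to 499, swap with position 1
  Pass 3: find min in positions 2 to 499, swap with position 2
  Pass 4: find min in positions 3 to 499, swap with position 3
  Pass 5: find min in positions 4 to 499, swap with position 4
  ... (494 more passes)
Total passes (and swaps) = n - 1 = 500 - 1 = 499


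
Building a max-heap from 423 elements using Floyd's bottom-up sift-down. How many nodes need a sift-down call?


In a heap of 423 elements (0-indexed array):
  Last element index: 422
  Parent of last element: floor((422 - 1) / 2) = 210
  Internal nodes: indices 0 to 210
  Count = floor(423/2) = 211


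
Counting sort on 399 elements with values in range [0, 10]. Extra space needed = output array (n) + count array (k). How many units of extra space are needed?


Output array size: 399 (to store sorted result)
Count array size: 11 (one slot per possible value, range 0 to 10)
Total extra space = 399 + 11 = 410


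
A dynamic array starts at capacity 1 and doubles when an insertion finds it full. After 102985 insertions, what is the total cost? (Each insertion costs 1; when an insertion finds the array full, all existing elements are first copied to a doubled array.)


Insertion cost: 102985 (one per element)
Resizes occur just before inserting elements 2, 3, 5, 9, ...
Elements copied at each resize: 1 + 2 + 4 + 8 + 16 + 32 + 64 + 128 + 256 + 512 + 1024 + 2048 + 4096 + 8192 + 16384 + 32768 + 65536
Sum of copies = 131071 (geometric series: 2^k - 1)
Total = 102985 + 131071 = 234056


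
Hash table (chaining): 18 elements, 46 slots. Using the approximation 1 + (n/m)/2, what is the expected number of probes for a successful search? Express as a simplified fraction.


Computing expected probes:
alpha = 18/46
= 1 + alpha/2
= 1 + 18/(2*46)
= (2*46 + 18) / (2*46)
= 110/92 = 55/46


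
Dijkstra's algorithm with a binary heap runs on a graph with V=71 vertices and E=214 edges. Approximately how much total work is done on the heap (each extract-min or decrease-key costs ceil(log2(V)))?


Dijkstra with a binary heap: each vertex is extracted once, each edge may relax once.
Each heap operation costs O(log V).
V + E = 71 + 214 = 285
ceil(log2(71)) = 7 (since 2^6 = 64 < 71 <= 128 = 2^7)
Total heap work = (V+E) * ceil(log2(V)) = 285 * 7 = 1995


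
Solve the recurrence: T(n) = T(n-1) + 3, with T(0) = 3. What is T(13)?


Unrolling the recurrence:
T(13) = T(12) + 3
       = T(11) + 3 + 3
       = T(10) + 3*3
       ...
       = T(0) + 3*13
       = 3 + 39 = 42


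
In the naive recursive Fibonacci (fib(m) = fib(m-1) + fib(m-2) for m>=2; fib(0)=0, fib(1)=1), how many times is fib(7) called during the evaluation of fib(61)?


Let N(m) = number of times fib(m) is called while evaluating fib(61).
N(61) = 1 (the initial call).
N(60) = 1 (only fib(61) calls it).
For 1 <= m <= 59: fib(m) is called by fib(m+1) and fib(m+2), so
  N(m) = N(m+1) + N(m+2).
fib(0) is called only by fib(2), so N(0) = N(2).
Walk down from m=61:
  N(61)=1, N(60)=1, N(59)=2, N(58)=3, N(57)=5, N(56)=8, N(55)=13, N(54)=21, N(53)=34, N(52)=55, N(51)=89, N(50)=144, N(49)=233, N(48)=377, N(47)=610, N(46)=987, N(45)=1597, N(44)=2584, N(43)=4181, N(42)=6765, N(41)=10946, N(40)=17711, N(39)=28657, N(38)=46368, N(37)=75025, N(36)=121393, N(35)=196418, N(34)=317811, N(33)=514229, N(32)=832040, N(31)=1346269, N(30)=2178309, N(29)=3524578, N(28)=5702887, N(27)=9227465, N(26)=14930352, N(25)=24157817, N(24)=39088169, N(23)=63245986, N(22)=102334155, N(21)=165580141, N(20)=267914296, N(19)=433494437, N(18)=701408733, N(17)=1134903170, N(16)=1836311903, N(15)=2971215073, N(14)=4807526976, N(13)=7778742049, N(12)=12586269025, N(11)=20365011074, N(10)=32951280099, N(9)=53316291173, N(8)=86267571272, N(7)=139583862445
N(7) = 139583862445


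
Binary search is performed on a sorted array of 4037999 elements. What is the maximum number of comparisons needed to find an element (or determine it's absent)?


Binary search halves the search space each comparison:
  Step 1: search space = 4037999 -> 2018999
  Step 2: search space = 2018999 -> 1009499
  Step 3: search space = 1009499 -> 504749
  Step 4: search space = 504749 -> 252374
  Step 5: search space = 252374 -> 126187
  Step 6: search space = 126187 -> 63093
  Step 7: search space = 63093 -> 31546
  Step 8: search space = 31546 -> 15773
  Step 9: search space = 15773 -> 7886
  Step 10: search space = 7886 -> 3943
  Step 11: search space = 3943 -> 1971
  Step 12: search space = 1971 -> 985
  Step 13: search space = 985 -> 492
  Step 14: search space = 492 -> 246
  Step 15: search space = 246 -> 123
  Step 16: search space = 123 -> 61
  Step 17: search space = 61 -> 30
  Step 18: search space = 30 -> 15
  Step 19: search space = 15 -> 7
  Step 20: search space = 7 -> 3
  Step 21: search space = 3 -> 1
  Step 22: search space = 1 (final check)
Maximum comparisons = floor(log2(4037999)) + 1 = 21 + 1 = 22


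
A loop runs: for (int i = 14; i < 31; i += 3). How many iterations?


Loop starts at i = 14, increments by 3, stops when i >= 31.
Number of iterations = ceil((31 - 14) / 3)
= ceil(17 / 3)
= 6


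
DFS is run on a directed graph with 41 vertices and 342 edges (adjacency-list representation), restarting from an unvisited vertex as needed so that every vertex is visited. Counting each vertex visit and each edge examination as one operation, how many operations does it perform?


A full DFS traversal processes each vertex exactly once (push/pop on stack).
Each directed edge is examined once.
V = 41, E = 342
V + E = 383


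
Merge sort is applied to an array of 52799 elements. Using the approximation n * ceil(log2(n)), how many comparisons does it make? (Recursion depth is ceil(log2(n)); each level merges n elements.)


Merge sort divides the array into halves recursively.
Number of levels = ceil(log2(52799)) = 16
At each level, approximately n = 52799 comparisons are needed for merging.
Total comparisons ~ n * ceil(log2(n)) = 52799 * 16 = 844784


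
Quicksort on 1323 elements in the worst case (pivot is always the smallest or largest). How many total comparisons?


In the worst case, each partition step picks the worst pivot:
  Partition 1: 1322 comparisons (n-1 elements to compare)
  Partition 2: 1321 comparisons
  Partition 3: 1320 comparisons
  Partition 4: 1319 comparisons
  Partition 5: 1318 comparisons
  ...
  Last partition: 0 comparisons
Total = (n-1) + (n-2) + ... + 1 + 0 = n*(n-1)/2
= 1323*1322/2 = 874503


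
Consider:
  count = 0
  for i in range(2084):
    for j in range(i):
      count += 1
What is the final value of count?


For each i, the inner loop runs i times:
  i=0: inner runs 0 times
  i=1: inner runs 1 time
  i=2: inner runs 2 times
  i=3: inner runs 3 times
  i=4: inner runs 4 times
  i=5: inner runs 5 times
  i=6: inner runs 6 times
  i=7: inner runs 7 times
  ...
Total = 0 + 1 + 2 + ... + 2083 = 2084*(2084-1)/2 = 2170486


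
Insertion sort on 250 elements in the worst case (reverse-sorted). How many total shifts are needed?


In the worst case (reverse-sorted), each element shifts past all previous:
  Element 1: 1 shifts
  Element 2: 2 shifts
  Element 3: 3 shifts
  Element 4: 4 shifts
  Element 5: 5 shifts
  ...
  Element 249: 249 shifts
Total = 1 + 2 + ... + 249
= 250*(250-1)/2 = 31125


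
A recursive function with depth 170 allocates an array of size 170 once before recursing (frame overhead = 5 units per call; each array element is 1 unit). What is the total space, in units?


Array allocation: 170 units (allocated once)
Stack frames: 170 deep * 5 per frame = 850 units
Total = 170 + 850 = 1020


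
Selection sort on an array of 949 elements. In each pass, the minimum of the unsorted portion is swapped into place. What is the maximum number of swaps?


Selection sort performs one swap per pass:
  Pass 1: find min in positions 0 to 948, swap with position 0
  Pass 2: find min in positions 1 to 948, swap with position 1
  Pass 3: find min in positions 2 to 948, swap with position 2
  Pass 4: find min in positions 3 to 948, swap with position 3
  Pass 5: find min in positions 4 to 948, swap with position 4
  ... (943 more passes)
Total passes (and swaps) = n - 1 = 949 - 1 = 948


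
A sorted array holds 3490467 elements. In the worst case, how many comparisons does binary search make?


Halving sequence: 3490467 -> 1745233 -> 872616 -> 436308 -> 218154 -> 109077 -> 54538 -> 27269 -> 13634 -> 6817 -> 3408 -> 1704 -> 852 -> 426 -> 213 -> 106 -> 53 -> 26 -> 13 -> 6 -> 3 -> 1
Number of halvings = 21
Max comparisons = 21 + 1 = 22


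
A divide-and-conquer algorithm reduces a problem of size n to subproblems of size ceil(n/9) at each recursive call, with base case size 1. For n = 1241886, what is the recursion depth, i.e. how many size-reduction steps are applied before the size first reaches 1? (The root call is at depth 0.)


Each step divides the size by 9 (rounding up); after k steps the size is ceil(n/9^k), which equals 1 exactly when 9^k >= n.
So the depth is the smallest k with 9^k >= 1241886, i.e. ceil(log_9(1241886)).
9^6 = 531441 < 1241886 <= 4782969 = 9^7
Recursion depth = 7


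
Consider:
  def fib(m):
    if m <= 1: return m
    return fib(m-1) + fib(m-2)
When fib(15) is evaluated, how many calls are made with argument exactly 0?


Let N(m) = number of times fib(m) is called while evaluating fib(15).
N(15) = 1 (the initial call).
N(14) = 1 (only fib(15) calls it).
For 1 <= m <= 13: fib(m) is called by fib(m+1) and fib(m+2), so
  N(m) = N(m+1) + N(m+2).
fib(0) is called only by fib(2), so N(0) = N(2).
Walk down from m=15:
  N(15)=1, N(14)=1, N(13)=2, N(12)=3, N(11)=5, N(10)=8, N(9)=13, N(8)=21, N(7)=34, N(6)=55, N(5)=89, N(4)=144, N(3)=233, N(2)=377, N(1)=610, N(0)=N(2)=377
N(0) = 377


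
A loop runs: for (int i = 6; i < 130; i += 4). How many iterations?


Loop starts at i = 6, increments by 4, stops when i >= 130.
Number of iterations = ceil((130 - 6) / 4)
= ceil(124 / 4)
= 31


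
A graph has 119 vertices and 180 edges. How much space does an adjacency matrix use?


Adjacency matrix: V x V grid of entries
Space = V^2 = 119^2 = 119 * 119 = 14161


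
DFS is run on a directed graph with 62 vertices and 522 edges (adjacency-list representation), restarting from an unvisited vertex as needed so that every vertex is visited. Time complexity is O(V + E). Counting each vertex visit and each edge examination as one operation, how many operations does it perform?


A full DFS traversal processes each vertex exactly once (push/pop on stack).
Each directed edge is examined once.
V = 62, E = 522
V + E = 584


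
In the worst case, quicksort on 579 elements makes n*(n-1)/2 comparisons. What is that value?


Sum of comparisons per partition:
578 + 577 + ... + 1 + 0
= 579 * (579 - 1) / 2
= 579 * 578 / 2
= 167331


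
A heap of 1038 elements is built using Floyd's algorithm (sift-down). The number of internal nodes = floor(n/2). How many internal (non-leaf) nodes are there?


Leaf nodes occupy roughly half the array.
Sift-down is called for each internal node, starting from the last one.
Internal nodes = floor(n/2) = floor(1038/2) = 519


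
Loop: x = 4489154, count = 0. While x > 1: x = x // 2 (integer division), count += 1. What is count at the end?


The variable x halves each step:
x = 4489154 -> 2244577 -> 1122288 -> 561144 -> 280572 -> 140286 -> 70143 -> 35071 -> 17535 -> 8767 -> 4383 -> 2191 -> 1095 -> 547 -> 273 -> 136 -> 68 -> 34 -> 17 -> 8 -> 4 -> 2 -> 1
Number of halvings = floor(log2(4489154)) = 22


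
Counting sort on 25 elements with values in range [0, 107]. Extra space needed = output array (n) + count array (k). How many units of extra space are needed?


Output array size: 25 (to store sorted result)
Count array size: 108 (one slot per possible value, range 0 to 107)
Total extra space = 25 + 108 = 133


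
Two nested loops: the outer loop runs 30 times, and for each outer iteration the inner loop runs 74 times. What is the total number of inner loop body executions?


Outer loop: 30 iterations
Inner loop: 74 iterations per outer iteration
Total = 30 * 74 = 2220


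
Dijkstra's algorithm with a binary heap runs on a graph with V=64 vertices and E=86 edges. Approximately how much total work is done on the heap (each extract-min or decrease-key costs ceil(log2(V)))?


Dijkstra with a binary heap: each vertex is extracted once, each edge may relax once.
Each heap operation costs O(log V).
V + E = 64 + 86 = 150
ceil(log2(64)) = 6 (since 2^5 = 32 < 64 <= 64 = 2^6)
Total heap work = (V+E) * ceil(log2(V)) = 150 * 6 = 900


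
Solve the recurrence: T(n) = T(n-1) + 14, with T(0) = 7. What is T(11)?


Unrolling the recurrence:
T(11) = T(10) + 14
       = T(9) + 14 + 14
       = T(8) + 14*3
       ...
       = T(0) + 14*11
       = 7 + 154 = 161


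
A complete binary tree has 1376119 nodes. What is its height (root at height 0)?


In a complete binary tree, level k holds nodes 2^k .. 2^(k+1)-1 (1-indexed).
Height = floor(log2(n)) = floor(log2(1376119)) = 20
Check: 2^20 = 1048576 <= 1376119 < 2097152 = 2^21


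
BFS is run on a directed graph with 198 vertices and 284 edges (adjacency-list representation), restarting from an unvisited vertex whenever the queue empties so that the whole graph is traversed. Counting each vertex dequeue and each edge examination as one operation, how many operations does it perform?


A full BFS traversal dequeues each vertex exactly once and examines each directed edge exactly once.
V = 198 (vertex processing cost)
E = 284 (edge examination cost)
Total operations proportional to V + E = 198 + 284 = 482


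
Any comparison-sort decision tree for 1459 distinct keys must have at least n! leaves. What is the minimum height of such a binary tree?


A binary decision tree of height h has at most 2^h leaves and needs at least n! of them, so h >= ceil(log2(n!)).
1459! is far too large to multiply out, so use Stirling's series:
  ln(n!) ~ n ln n - n + (1/2) ln(2 pi n) + 1/(12n)  (error below 1/(360 n^3), negligible here)
  ln(1459) = 7.2855065
  n ln n = 1459 * 7.2855065 = 10629.5540
  (1/2) ln(2 pi * 1459) = (1/2) ln(9167.1674) = 4.5617
  1/(12*1459) = 0.0001
  ln(1459!) ~ 10629.5540 - 1459 + 4.5617 + 0.0001 = 9175.1158
Convert to base 2: log2(1459!) = 9175.1158 / ln 2 = 9175.1158 / 0.69314718 = 13236.8941
ceil(13236.8941) = 13237


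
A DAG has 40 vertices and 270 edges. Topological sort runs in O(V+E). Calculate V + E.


V = 40 (vertex processing)
E = 270 (edge processing)
V + E = 40 + 270 = 310


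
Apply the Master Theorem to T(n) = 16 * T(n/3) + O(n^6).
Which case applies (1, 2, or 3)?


The Master Theorem: T(n) = a*T(n/b) + O(n^c)
  a = 16, b = 3, c = 6
log_b(a) = log_3(16) ~ 2.524
Compare b^c with a: 3^6 = 729 > 16, so c > log_b(a).
Since c > log_b(a), Case 3 applies.
T(n) = O(n^6)
Master Theorem case = 3


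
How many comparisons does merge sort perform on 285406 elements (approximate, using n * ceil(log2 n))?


Recursion depth: ceil(log2(285406)) = 19
Each recursion level merges n = 285406 elements
Total = 285406 * 19 = 5422714


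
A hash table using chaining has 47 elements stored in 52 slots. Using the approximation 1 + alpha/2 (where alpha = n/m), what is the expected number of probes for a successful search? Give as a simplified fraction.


Load factor alpha = n/m = 47/52
Expected probes = 1 + alpha/2 = 1 + 47/(2*52)
= 1 + 47/104
= 104/104 + 47/104
= 151/104


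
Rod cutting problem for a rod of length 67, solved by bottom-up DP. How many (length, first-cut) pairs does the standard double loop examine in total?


For each subproblem length i = 1..67, the inner loop considers i possible first cuts.
Total = 1 + 2 + ... + 67
= 67*(67+1)/2
= 67*68/2 = 2278


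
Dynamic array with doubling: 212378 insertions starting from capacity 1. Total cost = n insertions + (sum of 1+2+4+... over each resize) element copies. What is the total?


n = 212378
Insertion costs: 212378
Resizes copy 1, 2, 4, ... up to the largest power of 2 that is <= n-1 = 212377, i.e. 131072.
Copy costs = 1 + 2 + 4 + 8 + 16 + 32 + 64 + 128 + 256 + 512 + 1024 + 2048 + 4096 + 8192 + 16384 + 32768 + 65536 + 131072 = 262143
Total = 212378 + 262143 = 474521
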